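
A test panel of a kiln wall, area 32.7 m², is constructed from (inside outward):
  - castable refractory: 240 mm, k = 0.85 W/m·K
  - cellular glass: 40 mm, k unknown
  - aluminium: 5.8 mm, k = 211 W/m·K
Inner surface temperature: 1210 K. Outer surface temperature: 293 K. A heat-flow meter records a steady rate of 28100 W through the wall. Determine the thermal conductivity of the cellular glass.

Using the resistance-network approach (series):
R_castable refractory = L/(kA) = 0.24/(0.85×32.7) = 0.008635 K/W
R_aluminium = L/(kA) = 0.0058/(211×32.7) = 8.406×10^-7 K/W
Sum of known resistances R_other = 0.008635 K/W
Total R = ΔT/Q = 917/28100 = 0.03263 K/W
R_cellular glass = R_total − R_other = 0.024 K/W
k = L/(R·A) = 0.04/(0.024×32.7)

k ≈ 0.051 W/(m·K)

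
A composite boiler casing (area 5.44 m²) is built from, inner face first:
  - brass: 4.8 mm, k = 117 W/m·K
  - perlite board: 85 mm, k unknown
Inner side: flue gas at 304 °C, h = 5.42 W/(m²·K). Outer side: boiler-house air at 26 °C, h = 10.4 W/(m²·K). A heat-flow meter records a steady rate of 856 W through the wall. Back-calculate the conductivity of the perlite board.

Model the wall as resistances in series:
R_inner film = 1/(h_i·A) = 1/(5.42×5.44) = 0.03392 K/W
R_brass = L/(kA) = 0.0048/(117×5.44) = 7.541×10^-6 K/W
R_outer film = 1/(h_o·A) = 1/(10.4×5.44) = 0.01768 K/W
Sum of known resistances R_other = 0.0516 K/W
Total R = ΔT/Q = 278/856 = 0.3248 K/W
R_perlite board = R_total − R_other = 0.2732 K/W
k = L/(R·A) = 0.085/(0.2732×5.44)

k ≈ 0.0572 W/(m·K)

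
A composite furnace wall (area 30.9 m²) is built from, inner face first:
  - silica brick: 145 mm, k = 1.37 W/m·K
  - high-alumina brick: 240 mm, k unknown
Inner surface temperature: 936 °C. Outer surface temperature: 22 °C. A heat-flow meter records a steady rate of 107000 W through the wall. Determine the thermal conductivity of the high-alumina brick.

k ≈ 1.52 W/(m·K)

Series thermal resistances:
R_silica brick = L/(kA) = 0.145/(1.37×30.9) = 0.003425 K/W
Sum of known resistances R_other = 0.003425 K/W
Total R = ΔT/Q = 914/107000 = 0.008542 K/W
R_high-alumina brick = R_total − R_other = 0.005117 K/W
k = L/(R·A) = 0.24/(0.005117×30.9)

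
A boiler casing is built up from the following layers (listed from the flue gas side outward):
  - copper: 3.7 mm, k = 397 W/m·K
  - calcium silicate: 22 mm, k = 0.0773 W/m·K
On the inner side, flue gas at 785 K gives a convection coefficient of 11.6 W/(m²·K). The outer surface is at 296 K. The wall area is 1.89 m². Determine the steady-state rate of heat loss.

Treating each layer as a thermal resistance in series:
R_inner film = 1/(h_i·A) = 1/(11.6×1.89) = 0.04561 K/W
R_copper = L/(kA) = 0.0037/(397×1.89) = 4.931×10^-6 K/W
R_calcium silicate = L/(kA) = 0.022/(0.0773×1.89) = 0.1506 K/W
R_total = 0.1962 K/W
Q = ΔT / R_total = 489 / 0.1962

Q ≈ 2490 W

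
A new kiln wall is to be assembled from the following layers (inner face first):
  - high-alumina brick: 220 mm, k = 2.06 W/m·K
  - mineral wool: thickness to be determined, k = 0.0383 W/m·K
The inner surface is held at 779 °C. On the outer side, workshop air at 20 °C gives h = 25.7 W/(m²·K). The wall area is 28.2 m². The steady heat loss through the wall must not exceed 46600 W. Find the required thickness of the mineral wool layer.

Using the resistance-network approach (series):
R_high-alumina brick = L/(kA) = 0.22/(2.06×28.2) = 0.003787 K/W
R_outer film = 1/(h_o·A) = 1/(25.7×28.2) = 0.00138 K/W
Sum of the known resistances R_other = 0.005167 K/W
Required total resistance R_tot = ΔT/Q_allow = 759/46600 = 0.01629 K/W
R_mineral wool = R_tot − R_other = 0.01112 K/W
L = R·k·A = 0.01112×0.0383×28.2

L ≈ 12 mm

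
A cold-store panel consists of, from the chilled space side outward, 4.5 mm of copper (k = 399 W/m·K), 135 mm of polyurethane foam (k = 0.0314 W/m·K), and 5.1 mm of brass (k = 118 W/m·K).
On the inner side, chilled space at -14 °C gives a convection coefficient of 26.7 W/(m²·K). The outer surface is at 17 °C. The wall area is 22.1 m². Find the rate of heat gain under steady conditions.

Q ≈ 158 W

Thermal resistances in series:
R_inner film = 1/(h_i·A) = 1/(26.7×22.1) = 0.001695 K/W
R_copper = L/(kA) = 0.0045/(399×22.1) = 5.103×10^-7 K/W
R_polyurethane foam = L/(kA) = 0.135/(0.0314×22.1) = 0.1945 K/W
R_brass = L/(kA) = 0.0051/(118×22.1) = 1.956×10^-6 K/W
R_total = 0.1962 K/W
Q = ΔT / R_total = 31 / 0.1962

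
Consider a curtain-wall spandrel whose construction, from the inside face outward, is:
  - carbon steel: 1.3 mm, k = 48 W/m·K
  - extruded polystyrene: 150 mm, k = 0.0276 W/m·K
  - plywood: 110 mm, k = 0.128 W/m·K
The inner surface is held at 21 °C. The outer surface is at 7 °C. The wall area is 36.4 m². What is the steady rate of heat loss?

Q ≈ 81 W

Model the wall as resistances in series:
R_carbon steel = L/(kA) = 0.0013/(48×36.4) = 7.44×10^-7 K/W
R_extruded polystyrene = L/(kA) = 0.15/(0.0276×36.4) = 0.1493 K/W
R_plywood = L/(kA) = 0.11/(0.128×36.4) = 0.02361 K/W
R_total = 0.1729 K/W
Q = ΔT / R_total = 14 / 0.1729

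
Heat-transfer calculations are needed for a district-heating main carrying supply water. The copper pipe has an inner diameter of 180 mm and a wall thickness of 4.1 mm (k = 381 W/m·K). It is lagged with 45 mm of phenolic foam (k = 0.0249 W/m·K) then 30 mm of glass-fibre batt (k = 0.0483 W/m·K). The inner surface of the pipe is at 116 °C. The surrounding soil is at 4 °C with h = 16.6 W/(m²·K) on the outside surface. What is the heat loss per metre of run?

Cylindrical conduction, so R = ln(r₂/r₁)/(2πkL) per layer, in series:
R_copper pipe wall = ln(94.1/90)/(2π×381×1) = 1.861×10^-5 K/W
R_phenolic foam = ln(139.1/94.1)/(2π×0.0249×1) = 2.498 K/W
R_glass-fibre batt = ln(169.1/139.1)/(2π×0.0483×1) = 0.6435 K/W
R_outer film = 1/(h_o·2πr_oL) = 1/(16.6×2π×0.1691×1) = 0.0567 K/W
R_total = 3.198 K/W
Q = ΔT/R_total = 112/3.198

q′ ≈ 35 W/m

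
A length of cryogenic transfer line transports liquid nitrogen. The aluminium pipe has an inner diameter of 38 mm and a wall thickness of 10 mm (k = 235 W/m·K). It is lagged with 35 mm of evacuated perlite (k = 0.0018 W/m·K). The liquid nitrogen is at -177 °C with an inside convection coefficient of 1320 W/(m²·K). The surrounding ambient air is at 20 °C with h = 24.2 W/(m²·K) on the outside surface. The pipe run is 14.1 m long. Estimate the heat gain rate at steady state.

Radial resistances (cylindrical: R_cond = ln(r_o/r_i)/(2πkL), R_conv = 1/(h·2πrL)):
R_inner film = 1/(h_i·2πr₁L) = 1/(1320×2π×0.019×14.1) = 4.501×10^-4 K/W
R_aluminium pipe wall = ln(29/19)/(2π×235×14.1) = 2.031×10^-5 K/W
R_evacuated perlite = ln(64/29)/(2π×0.0018×14.1) = 4.964 K/W
R_outer film = 1/(h_o·2πr_oL) = 1/(24.2×2π×0.064×14.1) = 0.007288 K/W
R_total = 4.972 K/W
Q = ΔT/R_total = 197/4.972

Q ≈ 39.6 W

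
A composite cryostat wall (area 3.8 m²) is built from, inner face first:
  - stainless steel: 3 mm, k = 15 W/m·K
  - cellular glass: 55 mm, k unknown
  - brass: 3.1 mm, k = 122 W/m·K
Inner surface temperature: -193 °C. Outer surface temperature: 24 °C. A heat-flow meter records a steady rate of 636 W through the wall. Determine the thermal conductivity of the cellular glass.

k ≈ 0.0424 W/(m·K)

Thermal resistances in series:
R_stainless steel = L/(kA) = 0.003/(15×3.8) = 5.263×10^-5 K/W
R_brass = L/(kA) = 0.0031/(122×3.8) = 6.687×10^-6 K/W
Sum of known resistances R_other = 5.932×10^-5 K/W
Total R = ΔT/Q = 217/636 = 0.3412 K/W
R_cellular glass = R_total − R_other = 0.3411 K/W
k = L/(R·A) = 0.055/(0.3411×3.8)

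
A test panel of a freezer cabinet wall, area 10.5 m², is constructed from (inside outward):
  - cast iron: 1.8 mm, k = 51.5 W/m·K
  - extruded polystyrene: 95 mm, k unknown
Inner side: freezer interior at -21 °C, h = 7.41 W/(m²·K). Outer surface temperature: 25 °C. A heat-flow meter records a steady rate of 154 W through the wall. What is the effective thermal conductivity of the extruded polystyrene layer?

Model the wall as resistances in series:
R_inner film = 1/(h_i·A) = 1/(7.41×10.5) = 0.01285 K/W
R_cast iron = L/(kA) = 0.0018/(51.5×10.5) = 3.329×10^-6 K/W
Sum of known resistances R_other = 0.01286 K/W
Total R = ΔT/Q = 46/154 = 0.2987 K/W
R_extruded polystyrene = R_total − R_other = 0.2858 K/W
k = L/(R·A) = 0.095/(0.2858×10.5)

k ≈ 0.0317 W/(m·K)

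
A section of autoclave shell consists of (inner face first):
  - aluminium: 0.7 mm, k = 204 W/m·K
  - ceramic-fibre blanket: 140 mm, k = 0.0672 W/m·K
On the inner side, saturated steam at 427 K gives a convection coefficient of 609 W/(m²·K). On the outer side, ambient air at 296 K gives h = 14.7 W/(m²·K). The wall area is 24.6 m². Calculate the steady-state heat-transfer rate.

Treating each layer as a thermal resistance in series:
R_inner film = 1/(h_i·A) = 1/(609×24.6) = 6.675×10^-5 K/W
R_aluminium = L/(kA) = 0.0007/(204×24.6) = 1.395×10^-7 K/W
R_ceramic-fibre blanket = L/(kA) = 0.14/(0.0672×24.6) = 0.08469 K/W
R_outer film = 1/(h_o·A) = 1/(14.7×24.6) = 0.002765 K/W
R_total = 0.08752 K/W
Q = ΔT / R_total = 131 / 0.08752

Q ≈ 1500 W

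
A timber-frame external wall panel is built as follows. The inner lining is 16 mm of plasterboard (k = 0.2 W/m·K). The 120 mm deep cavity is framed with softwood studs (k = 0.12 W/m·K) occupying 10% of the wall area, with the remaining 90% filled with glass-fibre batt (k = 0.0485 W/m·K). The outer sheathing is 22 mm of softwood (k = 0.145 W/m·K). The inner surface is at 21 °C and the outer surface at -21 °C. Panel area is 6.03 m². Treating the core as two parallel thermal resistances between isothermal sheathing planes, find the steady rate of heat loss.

Q ≈ 106 W

Sheathing layers in series; stud and cavity paths in parallel between them.
R_inner = 0.016/(0.2×6.03) = 0.01327 K/W
R_stud  = 0.12/(0.12×0.1×6.03) = 1.658 K/W
R_cav   = 0.12/(0.0485×0.9×6.03) = 0.4559 K/W
1/R_core = 1/R_stud + 1/R_cav → R_core = 0.3576 K/W
R_outer = 0.022/(0.145×6.03) = 0.02516 K/W
R_total = 0.396 K/W
Q = ΔT/R_total = 42/0.396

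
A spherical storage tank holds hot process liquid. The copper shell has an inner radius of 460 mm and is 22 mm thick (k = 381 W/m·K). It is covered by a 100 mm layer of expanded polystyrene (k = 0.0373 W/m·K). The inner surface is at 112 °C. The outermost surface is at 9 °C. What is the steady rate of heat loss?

Spherical conduction: R = (1/r_in − 1/r_out)/(4πk) per layer; series-sum.
R_copper shell = (1/0.46 − 1/0.482)/(4π×381) = 2.072×10^-5 K/W
R_expanded polystyrene = (1/0.482 − 1/0.582)/(4π×0.0373) = 0.7605 K/W
R_total = 0.7605 K/W
Q = ΔT/R_total = 103/0.7605

Q ≈ 135 W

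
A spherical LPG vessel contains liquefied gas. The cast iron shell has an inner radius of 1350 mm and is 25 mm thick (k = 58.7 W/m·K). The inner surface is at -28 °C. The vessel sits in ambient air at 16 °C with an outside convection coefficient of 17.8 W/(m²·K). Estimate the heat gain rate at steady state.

Each spherical layer contributes R = (1/r_i − 1/r_o)/(4πk):
R_cast iron shell = (1/1.35 − 1/1.375)/(4π×58.7) = 1.826×10^-5 K/W
R_outer film = 1/(h·4πr_o²) = 1/(17.8×4π×1.375²) = 0.002365 K/W
R_total = 0.002383 K/W
Q = ΔT/R_total = 44/0.002383

Q ≈ 18500 W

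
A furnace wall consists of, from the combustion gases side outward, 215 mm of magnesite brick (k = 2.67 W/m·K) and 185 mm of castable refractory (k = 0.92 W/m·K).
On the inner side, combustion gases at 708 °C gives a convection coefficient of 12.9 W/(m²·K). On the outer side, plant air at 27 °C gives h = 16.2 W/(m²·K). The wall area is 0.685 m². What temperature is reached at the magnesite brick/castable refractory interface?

T ≈ 452 °C

Using the resistance-network approach (series):
R_inner film = 1/(h_i·A) = 1/(12.9×0.685) = 0.1132 K/W
R_magnesite brick = L/(kA) = 0.215/(2.67×0.685) = 0.1176 K/W
R_castable refractory = L/(kA) = 0.185/(0.92×0.685) = 0.2936 K/W
R_outer film = 1/(h_o·A) = 1/(16.2×0.685) = 0.09011 K/W
R_total = 0.6144 K/W;  Q = ΔT/R_total = 681/0.6144 = 1108 W
T_interface = T_inner − Q·ΣR(inner→interface) = 708 − 1110×0.2307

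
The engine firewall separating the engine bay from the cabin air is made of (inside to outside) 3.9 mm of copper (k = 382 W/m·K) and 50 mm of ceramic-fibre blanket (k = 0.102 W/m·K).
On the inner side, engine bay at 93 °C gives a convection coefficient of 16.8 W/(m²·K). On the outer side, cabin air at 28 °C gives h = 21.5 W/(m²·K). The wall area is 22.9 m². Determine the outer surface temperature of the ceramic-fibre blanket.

Model the wall as resistances in series:
R_inner film = 1/(h_i·A) = 1/(16.8×22.9) = 0.002599 K/W
R_copper = L/(kA) = 0.0039/(382×22.9) = 4.458×10^-7 K/W
R_ceramic-fibre blanket = L/(kA) = 0.05/(0.102×22.9) = 0.02141 K/W
R_outer film = 1/(h_o·A) = 1/(21.5×22.9) = 0.002031 K/W
R_total = 0.02604 K/W;  Q = ΔT/R_total = 65/0.02604 = 2496 W
T_interface = T_inner − Q·ΣR(inner→interface) = 93 − 2500×0.02401

T ≈ 33.1 °C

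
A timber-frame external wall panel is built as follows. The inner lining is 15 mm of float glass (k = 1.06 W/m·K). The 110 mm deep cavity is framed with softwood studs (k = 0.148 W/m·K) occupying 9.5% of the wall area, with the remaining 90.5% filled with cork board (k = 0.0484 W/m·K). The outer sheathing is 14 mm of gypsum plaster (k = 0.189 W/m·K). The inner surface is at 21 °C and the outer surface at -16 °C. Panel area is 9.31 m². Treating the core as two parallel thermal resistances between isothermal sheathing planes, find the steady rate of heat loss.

Q ≈ 173 W

Sheathing layers in series; stud and cavity paths in parallel between them.
R_inner = 0.015/(1.06×9.31) = 0.00152 K/W
R_stud  = 0.11/(0.148×0.095×9.31) = 0.8403 K/W
R_cav   = 0.11/(0.0484×0.905×9.31) = 0.2697 K/W
1/R_core = 1/R_stud + 1/R_cav → R_core = 0.2042 K/W
R_outer = 0.014/(0.189×9.31) = 0.007956 K/W
R_total = 0.2137 K/W
Q = ΔT/R_total = 37/0.2137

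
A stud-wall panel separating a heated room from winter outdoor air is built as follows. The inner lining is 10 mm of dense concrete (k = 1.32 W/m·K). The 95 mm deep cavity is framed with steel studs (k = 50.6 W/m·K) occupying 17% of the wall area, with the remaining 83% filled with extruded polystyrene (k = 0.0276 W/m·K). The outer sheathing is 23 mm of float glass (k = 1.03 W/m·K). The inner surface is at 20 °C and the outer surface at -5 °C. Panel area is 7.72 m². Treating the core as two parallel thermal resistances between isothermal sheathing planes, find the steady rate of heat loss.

Q ≈ 4720 W

Sheathing layers in series; stud and cavity paths in parallel between them.
R_inner = 0.01/(1.32×7.72) = 9.813×10^-4 K/W
R_stud  = 0.095/(50.6×0.17×7.72) = 0.001431 K/W
R_cav   = 0.095/(0.0276×0.83×7.72) = 0.5372 K/W
1/R_core = 1/R_stud + 1/R_cav → R_core = 0.001427 K/W
R_outer = 0.023/(1.03×7.72) = 0.002892 K/W
R_total = 0.005301 K/W
Q = ΔT/R_total = 25/0.005301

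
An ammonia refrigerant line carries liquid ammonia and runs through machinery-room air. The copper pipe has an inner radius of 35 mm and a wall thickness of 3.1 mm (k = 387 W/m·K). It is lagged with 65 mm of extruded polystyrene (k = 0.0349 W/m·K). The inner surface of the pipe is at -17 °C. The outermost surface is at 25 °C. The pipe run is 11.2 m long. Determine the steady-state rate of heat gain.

Q ≈ 104 W

Treating each annulus and film as a series resistance:
R_copper pipe wall = ln(38.1/35)/(2π×387×11.2) = 3.116×10^-6 K/W
R_extruded polystyrene = ln(103.1/38.1)/(2π×0.0349×11.2) = 0.4053 K/W
R_total = 0.4053 K/W
Q = ΔT/R_total = 42/0.4053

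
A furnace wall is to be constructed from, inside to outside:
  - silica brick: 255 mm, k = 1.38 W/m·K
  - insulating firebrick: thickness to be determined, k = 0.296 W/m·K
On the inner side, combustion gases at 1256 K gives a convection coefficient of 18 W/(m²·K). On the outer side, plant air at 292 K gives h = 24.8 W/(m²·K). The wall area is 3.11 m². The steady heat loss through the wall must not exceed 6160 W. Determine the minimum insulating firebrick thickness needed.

Series thermal resistances:
R_inner film = 1/(h_i·A) = 1/(18×3.11) = 0.01786 K/W
R_silica brick = L/(kA) = 0.255/(1.38×3.11) = 0.05942 K/W
R_outer film = 1/(h_o·A) = 1/(24.8×3.11) = 0.01297 K/W
Sum of the known resistances R_other = 0.09024 K/W
Required total resistance R_tot = ΔT/Q_allow = 964/6160 = 0.1565 K/W
R_insulating firebrick = R_tot − R_other = 0.06625 K/W
L = R·k·A = 0.06625×0.296×3.11

L ≈ 61 mm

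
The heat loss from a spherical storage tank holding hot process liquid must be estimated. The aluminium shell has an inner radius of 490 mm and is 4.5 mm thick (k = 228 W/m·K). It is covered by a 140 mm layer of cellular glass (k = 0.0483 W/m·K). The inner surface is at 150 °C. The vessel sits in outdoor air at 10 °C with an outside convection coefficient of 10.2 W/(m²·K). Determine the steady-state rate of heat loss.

Q ≈ 186 W

Spherical conduction: R = (1/r_in − 1/r_out)/(4πk) per layer; series-sum.
R_aluminium shell = (1/0.49 − 1/0.4945)/(4π×228) = 6.482×10^-6 K/W
R_cellular glass = (1/0.4945 − 1/0.6345)/(4π×0.0483) = 0.7351 K/W
R_outer film = 1/(h·4πr_o²) = 1/(10.2×4π×0.6345²) = 0.01938 K/W
R_total = 0.7545 K/W
Q = ΔT/R_total = 140/0.7545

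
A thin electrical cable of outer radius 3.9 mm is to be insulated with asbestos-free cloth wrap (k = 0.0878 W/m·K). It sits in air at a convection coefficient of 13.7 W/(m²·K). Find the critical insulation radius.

For a cylinder r_cr = k/h = 0.0878/13.7
r_cr = 6.41 mm; since the bare radius (3.9 mm) is below r_cr, adding a thin layer of insulation will *increase* heat loss.

r_cr ≈ 6.41 mm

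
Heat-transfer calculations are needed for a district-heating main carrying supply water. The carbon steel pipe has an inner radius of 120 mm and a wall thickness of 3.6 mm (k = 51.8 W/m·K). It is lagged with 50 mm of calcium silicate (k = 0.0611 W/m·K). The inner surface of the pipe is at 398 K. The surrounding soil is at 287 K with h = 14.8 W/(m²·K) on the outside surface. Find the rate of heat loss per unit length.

Cylindrical conduction, so R = ln(r₂/r₁)/(2πkL) per layer, in series:
R_carbon steel pipe wall = ln(123.6/120)/(2π×51.8×1) = 9.082×10^-5 K/W
R_calcium silicate = ln(173.6/123.6)/(2π×0.0611×1) = 0.8849 K/W
R_outer film = 1/(h_o·2πr_oL) = 1/(14.8×2π×0.1736×1) = 0.06195 K/W
R_total = 0.9469 K/W
Q = ΔT/R_total = 111/0.9469

q′ ≈ 117 W/m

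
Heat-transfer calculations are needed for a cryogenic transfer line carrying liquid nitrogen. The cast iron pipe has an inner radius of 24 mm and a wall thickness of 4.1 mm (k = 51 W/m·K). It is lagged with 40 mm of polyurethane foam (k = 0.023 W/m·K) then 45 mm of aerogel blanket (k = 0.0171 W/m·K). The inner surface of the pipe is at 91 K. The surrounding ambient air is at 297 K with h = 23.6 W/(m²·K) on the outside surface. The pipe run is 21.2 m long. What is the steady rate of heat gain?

Cylindrical conduction, so R = ln(r₂/r₁)/(2πkL) per layer, in series:
R_cast iron pipe wall = ln(28.1/24)/(2π×51×21.2) = 2.322×10^-5 K/W
R_polyurethane foam = ln(68.1/28.1)/(2π×0.023×21.2) = 0.2889 K/W
R_aerogel blanket = ln(113.1/68.1)/(2π×0.0171×21.2) = 0.2227 K/W
R_outer film = 1/(h_o·2πr_oL) = 1/(23.6×2π×0.1131×21.2) = 0.002813 K/W
R_total = 0.5145 K/W
Q = ΔT/R_total = 206/0.5145

Q ≈ 400 W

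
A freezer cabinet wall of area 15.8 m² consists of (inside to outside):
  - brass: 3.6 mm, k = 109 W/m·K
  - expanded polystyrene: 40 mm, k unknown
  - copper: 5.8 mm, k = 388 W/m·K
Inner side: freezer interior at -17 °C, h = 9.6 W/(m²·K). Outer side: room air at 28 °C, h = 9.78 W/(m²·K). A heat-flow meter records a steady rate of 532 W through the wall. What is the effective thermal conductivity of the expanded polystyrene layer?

k ≈ 0.0354 W/(m·K)

Thermal resistances in series:
R_inner film = 1/(h_i·A) = 1/(9.6×15.8) = 0.006593 K/W
R_brass = L/(kA) = 0.0036/(109×15.8) = 2.09×10^-6 K/W
R_copper = L/(kA) = 0.0058/(388×15.8) = 9.461×10^-7 K/W
R_outer film = 1/(h_o·A) = 1/(9.78×15.8) = 0.006471 K/W
Sum of known resistances R_other = 0.01307 K/W
Total R = ΔT/Q = 45/532 = 0.08459 K/W
R_expanded polystyrene = R_total − R_other = 0.07152 K/W
k = L/(R·A) = 0.04/(0.07152×15.8)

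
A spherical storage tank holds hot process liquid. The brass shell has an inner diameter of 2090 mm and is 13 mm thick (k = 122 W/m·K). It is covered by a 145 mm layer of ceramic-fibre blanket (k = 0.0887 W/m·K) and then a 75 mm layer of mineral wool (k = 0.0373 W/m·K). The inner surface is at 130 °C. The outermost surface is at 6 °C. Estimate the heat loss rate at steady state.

Spherical conduction: R = (1/r_in − 1/r_out)/(4πk) per layer; series-sum.
R_brass shell = (1/1.045 − 1/1.058)/(4π×122) = 7.67×10^-6 K/W
R_ceramic-fibre blanket = (1/1.058 − 1/1.203)/(4π×0.0887) = 0.1022 K/W
R_mineral wool = (1/1.203 − 1/1.278)/(4π×0.0373) = 0.1041 K/W
R_total = 0.2063 K/W
Q = ΔT/R_total = 124/0.2063

Q ≈ 601 W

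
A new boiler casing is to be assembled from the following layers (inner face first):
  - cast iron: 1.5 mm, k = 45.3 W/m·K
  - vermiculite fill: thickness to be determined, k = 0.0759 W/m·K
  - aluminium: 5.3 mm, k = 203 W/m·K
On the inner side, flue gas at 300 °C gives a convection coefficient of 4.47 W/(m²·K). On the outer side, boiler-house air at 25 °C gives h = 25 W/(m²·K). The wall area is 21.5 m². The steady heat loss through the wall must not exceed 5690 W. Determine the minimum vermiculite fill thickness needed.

L ≈ 58.8 mm

Series thermal resistances:
R_inner film = 1/(h_i·A) = 1/(4.47×21.5) = 0.01041 K/W
R_cast iron = L/(kA) = 0.0015/(45.3×21.5) = 1.54×10^-6 K/W
R_aluminium = L/(kA) = 0.0053/(203×21.5) = 1.214×10^-6 K/W
R_outer film = 1/(h_o·A) = 1/(25×21.5) = 0.00186 K/W
Sum of the known resistances R_other = 0.01227 K/W
Required total resistance R_tot = ΔT/Q_allow = 275/5690 = 0.04833 K/W
R_vermiculite fill = R_tot − R_other = 0.03606 K/W
L = R·k·A = 0.03606×0.0759×21.5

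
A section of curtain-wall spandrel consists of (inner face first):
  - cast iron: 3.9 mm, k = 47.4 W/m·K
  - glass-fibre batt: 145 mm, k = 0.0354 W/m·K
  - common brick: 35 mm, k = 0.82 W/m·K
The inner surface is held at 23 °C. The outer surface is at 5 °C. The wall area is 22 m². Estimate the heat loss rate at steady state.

Using the resistance-network approach (series):
R_cast iron = L/(kA) = 0.0039/(47.4×22) = 3.74×10^-6 K/W
R_glass-fibre batt = L/(kA) = 0.145/(0.0354×22) = 0.1862 K/W
R_common brick = L/(kA) = 0.035/(0.82×22) = 0.00194 K/W
R_total = 0.1881 K/W
Q = ΔT / R_total = 18 / 0.1881

Q ≈ 95.7 W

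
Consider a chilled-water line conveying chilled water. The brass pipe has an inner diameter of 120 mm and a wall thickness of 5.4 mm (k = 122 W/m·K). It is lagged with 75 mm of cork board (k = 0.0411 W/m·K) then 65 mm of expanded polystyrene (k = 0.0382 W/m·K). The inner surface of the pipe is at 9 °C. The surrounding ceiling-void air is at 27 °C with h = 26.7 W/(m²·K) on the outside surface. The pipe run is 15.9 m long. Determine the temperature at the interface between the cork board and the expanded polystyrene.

For a radial system each layer contributes R = ln(r_out/r_in)/(2πkL); films add R = 1/(hA).
R_brass pipe wall = ln(65.4/60)/(2π×122×15.9) = 7.071×10^-6 K/W
R_cork board = ln(140.4/65.4)/(2π×0.0411×15.9) = 0.1861 K/W
R_expanded polystyrene = ln(205.4/140.4)/(2π×0.0382×15.9) = 0.09969 K/W
R_outer film = 1/(h_o·2πr_oL) = 1/(26.7×2π×0.2054×15.9) = 0.001825 K/W
R_total = 0.2876 K/W
Q = ΔT/R_total = 18/0.2876
Q = 62.6 W
T_interface = T_inner + Q·ΣR(inner→interface) = 9 + 62.6×0.1861

T ≈ 20.6 °C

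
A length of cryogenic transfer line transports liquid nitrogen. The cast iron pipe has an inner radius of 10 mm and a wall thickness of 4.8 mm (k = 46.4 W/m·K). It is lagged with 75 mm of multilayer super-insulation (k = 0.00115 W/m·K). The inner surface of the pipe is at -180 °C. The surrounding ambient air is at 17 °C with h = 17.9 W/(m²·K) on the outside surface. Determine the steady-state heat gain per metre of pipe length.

Radial resistances (cylindrical: R_cond = ln(r_o/r_i)/(2πkL), R_conv = 1/(h·2πrL)):
R_cast iron pipe wall = ln(14.8/10)/(2π×46.4×1) = 0.001345 K/W
R_multilayer super-insulation = ln(89.8/14.8)/(2π×0.00115×1) = 249.5 K/W
R_outer film = 1/(h_o·2πr_oL) = 1/(17.9×2π×0.0898×1) = 0.09901 K/W
R_total = 249.6 K/W
Q = ΔT/R_total = 197/249.6

q′ ≈ 0.789 W/m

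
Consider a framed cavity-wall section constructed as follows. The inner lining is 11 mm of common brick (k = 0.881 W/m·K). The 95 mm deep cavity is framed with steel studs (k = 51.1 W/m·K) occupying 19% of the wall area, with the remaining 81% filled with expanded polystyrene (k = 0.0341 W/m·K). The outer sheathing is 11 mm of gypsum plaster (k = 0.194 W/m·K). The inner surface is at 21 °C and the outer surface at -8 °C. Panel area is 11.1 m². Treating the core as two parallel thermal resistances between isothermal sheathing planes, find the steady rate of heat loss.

Sheathing layers in series; stud and cavity paths in parallel between them.
R_inner = 0.011/(0.881×11.1) = 0.001125 K/W
R_stud  = 0.095/(51.1×0.19×11.1) = 8.815×10^-4 K/W
R_cav   = 0.095/(0.0341×0.81×11.1) = 0.3099 K/W
1/R_core = 1/R_stud + 1/R_cav → R_core = 8.79×10^-4 K/W
R_outer = 0.011/(0.194×11.1) = 0.005108 K/W
R_total = 0.007112 K/W
Q = ΔT/R_total = 29/0.007112

Q ≈ 4080 W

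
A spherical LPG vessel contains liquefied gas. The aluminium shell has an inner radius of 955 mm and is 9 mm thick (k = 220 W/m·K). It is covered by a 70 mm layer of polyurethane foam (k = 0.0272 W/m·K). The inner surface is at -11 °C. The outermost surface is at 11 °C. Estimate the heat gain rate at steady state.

Radial (spherical) resistances in series:
R_aluminium shell = (1/0.955 − 1/0.964)/(4π×220) = 3.536×10^-6 K/W
R_polyurethane foam = (1/0.964 − 1/1.034)/(4π×0.0272) = 0.2055 K/W
R_total = 0.2055 K/W
Q = ΔT/R_total = 22/0.2055

Q ≈ 107 W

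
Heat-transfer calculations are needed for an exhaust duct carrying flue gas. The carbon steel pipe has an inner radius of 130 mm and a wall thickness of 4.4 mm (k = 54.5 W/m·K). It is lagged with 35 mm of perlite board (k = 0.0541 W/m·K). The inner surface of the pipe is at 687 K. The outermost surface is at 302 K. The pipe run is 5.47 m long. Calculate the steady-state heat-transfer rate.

For a radial system each layer contributes R = ln(r_out/r_in)/(2πkL); films add R = 1/(hA).
R_carbon steel pipe wall = ln(134.4/130)/(2π×54.5×5.47) = 1.777×10^-5 K/W
R_perlite board = ln(169.4/134.4)/(2π×0.0541×5.47) = 0.1245 K/W
R_total = 0.1245 K/W
Q = ΔT/R_total = 385/0.1245

Q ≈ 3090 W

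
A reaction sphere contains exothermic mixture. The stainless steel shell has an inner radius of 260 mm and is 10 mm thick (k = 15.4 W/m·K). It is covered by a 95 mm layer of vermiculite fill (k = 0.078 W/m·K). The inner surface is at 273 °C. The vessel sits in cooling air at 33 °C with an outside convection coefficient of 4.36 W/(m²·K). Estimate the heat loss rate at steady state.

Q ≈ 214 W

Radial (spherical) resistances in series:
R_stainless steel shell = (1/0.26 − 1/0.27)/(4π×15.4) = 7.361×10^-4 K/W
R_vermiculite fill = (1/0.27 − 1/0.365)/(4π×0.078) = 0.9835 K/W
R_outer film = 1/(h·4πr_o²) = 1/(4.36×4π×0.365²) = 0.137 K/W
R_total = 1.121 K/W
Q = ΔT/R_total = 240/1.121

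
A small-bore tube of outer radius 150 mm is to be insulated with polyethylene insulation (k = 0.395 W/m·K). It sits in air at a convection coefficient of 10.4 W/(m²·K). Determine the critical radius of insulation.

For a cylinder r_cr = k/h = 0.395/10.4
r_cr = 38 mm; since the bare radius (150 mm) is above r_cr, any added insulation will reduce heat loss.

r_cr ≈ 38 mm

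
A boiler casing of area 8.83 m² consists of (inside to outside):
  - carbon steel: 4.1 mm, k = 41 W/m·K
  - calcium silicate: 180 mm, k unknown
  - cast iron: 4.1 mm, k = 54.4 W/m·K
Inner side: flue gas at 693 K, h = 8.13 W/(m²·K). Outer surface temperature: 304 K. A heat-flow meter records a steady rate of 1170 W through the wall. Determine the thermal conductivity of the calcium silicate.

k ≈ 0.064 W/(m·K)

Thermal resistances in series:
R_inner film = 1/(h_i·A) = 1/(8.13×8.83) = 0.01393 K/W
R_carbon steel = L/(kA) = 0.0041/(41×8.83) = 1.133×10^-5 K/W
R_cast iron = L/(kA) = 0.0041/(54.4×8.83) = 8.535×10^-6 K/W
Sum of known resistances R_other = 0.01395 K/W
Total R = ΔT/Q = 389/1170 = 0.3325 K/W
R_calcium silicate = R_total − R_other = 0.3185 K/W
k = L/(R·A) = 0.18/(0.3185×8.83)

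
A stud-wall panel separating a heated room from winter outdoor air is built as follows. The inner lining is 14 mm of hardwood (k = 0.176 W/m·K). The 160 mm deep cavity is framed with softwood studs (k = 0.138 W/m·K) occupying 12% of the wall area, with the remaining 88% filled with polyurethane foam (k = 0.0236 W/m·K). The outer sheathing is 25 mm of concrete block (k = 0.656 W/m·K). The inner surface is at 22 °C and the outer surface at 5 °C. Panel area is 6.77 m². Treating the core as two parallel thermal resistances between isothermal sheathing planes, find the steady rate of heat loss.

Sheathing layers in series; stud and cavity paths in parallel between them.
R_inner = 0.014/(0.176×6.77) = 0.01175 K/W
R_stud  = 0.16/(0.138×0.12×6.77) = 1.427 K/W
R_cav   = 0.16/(0.0236×0.88×6.77) = 1.138 K/W
1/R_core = 1/R_stud + 1/R_cav → R_core = 0.6331 K/W
R_outer = 0.025/(0.656×6.77) = 0.005629 K/W
R_total = 0.6505 K/W
Q = ΔT/R_total = 17/0.6505

Q ≈ 26.1 W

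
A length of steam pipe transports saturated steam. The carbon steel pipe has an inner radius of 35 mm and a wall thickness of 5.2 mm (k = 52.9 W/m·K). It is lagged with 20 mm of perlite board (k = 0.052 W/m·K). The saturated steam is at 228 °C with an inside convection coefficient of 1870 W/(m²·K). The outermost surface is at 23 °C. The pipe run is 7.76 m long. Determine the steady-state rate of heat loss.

Q ≈ 1280 W

Cylindrical conduction, so R = ln(r₂/r₁)/(2πkL) per layer, in series:
R_inner film = 1/(h_i·2πr₁L) = 1/(1870×2π×0.035×7.76) = 3.134×10^-4 K/W
R_carbon steel pipe wall = ln(40.2/35)/(2π×52.9×7.76) = 5.37×10^-5 K/W
R_perlite board = ln(60.2/40.2)/(2π×0.052×7.76) = 0.1593 K/W
R_total = 0.1596 K/W
Q = ΔT/R_total = 205/0.1596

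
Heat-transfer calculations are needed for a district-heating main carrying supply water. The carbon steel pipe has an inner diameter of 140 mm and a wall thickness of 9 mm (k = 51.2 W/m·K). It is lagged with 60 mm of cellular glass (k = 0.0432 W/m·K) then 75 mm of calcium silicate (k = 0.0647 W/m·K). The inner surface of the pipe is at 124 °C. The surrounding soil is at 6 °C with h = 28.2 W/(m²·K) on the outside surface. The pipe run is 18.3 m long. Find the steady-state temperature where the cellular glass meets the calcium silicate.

T ≈ 46.5 °C

Treating each annulus and film as a series resistance:
R_carbon steel pipe wall = ln(79/70)/(2π×51.2×18.3) = 2.055×10^-5 K/W
R_cellular glass = ln(139/79)/(2π×0.0432×18.3) = 0.1138 K/W
R_calcium silicate = ln(214/139)/(2π×0.0647×18.3) = 0.058 K/W
R_outer film = 1/(h_o·2πr_oL) = 1/(28.2×2π×0.214×18.3) = 0.001441 K/W
R_total = 0.1732 K/W
Q = ΔT/R_total = 118/0.1732
Q = 681 W
T_interface = T_inner − Q·ΣR(inner→interface) = 124 − 681×0.1138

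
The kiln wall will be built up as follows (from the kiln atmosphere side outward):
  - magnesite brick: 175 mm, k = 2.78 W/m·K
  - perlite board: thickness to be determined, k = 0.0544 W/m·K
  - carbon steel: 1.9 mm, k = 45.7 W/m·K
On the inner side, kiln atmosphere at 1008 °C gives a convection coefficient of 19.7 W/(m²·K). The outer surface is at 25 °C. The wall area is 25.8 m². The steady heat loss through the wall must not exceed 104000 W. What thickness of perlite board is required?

Treating each layer as a thermal resistance in series:
R_inner film = 1/(h_i·A) = 1/(19.7×25.8) = 0.001967 K/W
R_magnesite brick = L/(kA) = 0.175/(2.78×25.8) = 0.00244 K/W
R_carbon steel = L/(kA) = 0.0019/(45.7×25.8) = 1.611×10^-6 K/W
Sum of the known resistances R_other = 0.004409 K/W
Required total resistance R_tot = ΔT/Q_allow = 983/104000 = 0.009452 K/W
R_perlite board = R_tot − R_other = 0.005043 K/W
L = R·k·A = 0.005043×0.0544×25.8

L ≈ 7.08 mm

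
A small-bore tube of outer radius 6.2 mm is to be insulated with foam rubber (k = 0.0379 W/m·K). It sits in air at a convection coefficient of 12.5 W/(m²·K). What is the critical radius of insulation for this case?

For a cylinder r_cr = k/h = 0.0379/12.5
r_cr = 3.03 mm; since the bare radius (6.2 mm) is above r_cr, any added insulation will reduce heat loss.

r_cr ≈ 3.03 mm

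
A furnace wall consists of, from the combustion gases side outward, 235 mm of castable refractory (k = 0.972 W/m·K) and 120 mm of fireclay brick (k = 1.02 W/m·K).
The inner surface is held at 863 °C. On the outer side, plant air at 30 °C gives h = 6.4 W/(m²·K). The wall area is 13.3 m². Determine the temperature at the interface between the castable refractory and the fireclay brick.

Model the wall as resistances in series:
R_castable refractory = L/(kA) = 0.235/(0.972×13.3) = 0.01818 K/W
R_fireclay brick = L/(kA) = 0.12/(1.02×13.3) = 0.008846 K/W
R_outer film = 1/(h_o·A) = 1/(6.4×13.3) = 0.01175 K/W
R_total = 0.03877 K/W;  Q = ΔT/R_total = 833/0.03877 = 21480 W
T_interface = T_inner − Q·ΣR(inner→interface) = 863 − 21500×0.01818

T ≈ 472 °C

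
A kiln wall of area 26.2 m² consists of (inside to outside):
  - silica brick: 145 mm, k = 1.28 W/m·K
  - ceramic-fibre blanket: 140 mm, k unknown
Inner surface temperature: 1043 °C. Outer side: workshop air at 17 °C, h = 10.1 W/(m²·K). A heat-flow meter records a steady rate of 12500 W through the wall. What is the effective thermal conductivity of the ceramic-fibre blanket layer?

k ≈ 0.0722 W/(m·K)

Using the resistance-network approach (series):
R_silica brick = L/(kA) = 0.145/(1.28×26.2) = 0.004324 K/W
R_outer film = 1/(h_o·A) = 1/(10.1×26.2) = 0.003779 K/W
Sum of known resistances R_other = 0.008103 K/W
Total R = ΔT/Q = 1026/12500 = 0.08208 K/W
R_ceramic-fibre blanket = R_total − R_other = 0.07398 K/W
k = L/(R·A) = 0.14/(0.07398×26.2)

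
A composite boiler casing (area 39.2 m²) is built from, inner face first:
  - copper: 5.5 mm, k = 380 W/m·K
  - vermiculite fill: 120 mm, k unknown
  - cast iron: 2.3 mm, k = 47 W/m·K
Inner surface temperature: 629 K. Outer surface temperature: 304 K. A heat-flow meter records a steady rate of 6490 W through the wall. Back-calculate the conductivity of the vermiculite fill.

k ≈ 0.0611 W/(m·K)

Using the resistance-network approach (series):
R_copper = L/(kA) = 0.0055/(380×39.2) = 3.692×10^-7 K/W
R_cast iron = L/(kA) = 0.0023/(47×39.2) = 1.248×10^-6 K/W
Sum of known resistances R_other = 1.618×10^-6 K/W
Total R = ΔT/Q = 325/6490 = 0.05008 K/W
R_vermiculite fill = R_total − R_other = 0.05008 K/W
k = L/(R·A) = 0.12/(0.05008×39.2)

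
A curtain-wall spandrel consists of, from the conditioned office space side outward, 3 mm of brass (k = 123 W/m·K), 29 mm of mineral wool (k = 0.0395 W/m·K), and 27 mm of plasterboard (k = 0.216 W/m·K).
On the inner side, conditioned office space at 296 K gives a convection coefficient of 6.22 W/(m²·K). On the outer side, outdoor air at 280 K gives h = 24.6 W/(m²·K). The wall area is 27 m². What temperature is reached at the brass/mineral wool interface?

T ≈ 294 K

Using the resistance-network approach (series):
R_inner film = 1/(h_i·A) = 1/(6.22×27) = 0.005955 K/W
R_brass = L/(kA) = 0.003/(123×27) = 9.033×10^-7 K/W
R_mineral wool = L/(kA) = 0.029/(0.0395×27) = 0.02719 K/W
R_plasterboard = L/(kA) = 0.027/(0.216×27) = 0.00463 K/W
R_outer film = 1/(h_o·A) = 1/(24.6×27) = 0.001506 K/W
R_total = 0.03928 K/W;  Q = ΔT/R_total = 16/0.03928 = 407.3 W
T_interface = T_inner − Q·ΣR(inner→interface) = 296 − 407×0.005955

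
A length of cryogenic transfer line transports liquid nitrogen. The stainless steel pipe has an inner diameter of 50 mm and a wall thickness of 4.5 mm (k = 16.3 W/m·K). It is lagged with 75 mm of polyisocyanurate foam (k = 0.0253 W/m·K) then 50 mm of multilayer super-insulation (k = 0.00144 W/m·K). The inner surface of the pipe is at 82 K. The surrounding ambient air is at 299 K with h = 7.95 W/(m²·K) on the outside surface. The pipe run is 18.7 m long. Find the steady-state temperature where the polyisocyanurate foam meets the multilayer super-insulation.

T ≈ 116 K

Treating each annulus and film as a series resistance:
R_stainless steel pipe wall = ln(29.5/25)/(2π×16.3×18.7) = 8.642×10^-5 K/W
R_polyisocyanurate foam = ln(104.5/29.5)/(2π×0.0253×18.7) = 0.4255 K/W
R_multilayer super-insulation = ln(154.5/104.5)/(2π×0.00144×18.7) = 2.311 K/W
R_outer film = 1/(h_o·2πr_oL) = 1/(7.95×2π×0.1545×18.7) = 0.006929 K/W
R_total = 2.743 K/W
Q = ΔT/R_total = 217/2.743
Q = 79.1 W
T_interface = T_inner + Q·ΣR(inner→interface) = 82 + 79.1×0.4256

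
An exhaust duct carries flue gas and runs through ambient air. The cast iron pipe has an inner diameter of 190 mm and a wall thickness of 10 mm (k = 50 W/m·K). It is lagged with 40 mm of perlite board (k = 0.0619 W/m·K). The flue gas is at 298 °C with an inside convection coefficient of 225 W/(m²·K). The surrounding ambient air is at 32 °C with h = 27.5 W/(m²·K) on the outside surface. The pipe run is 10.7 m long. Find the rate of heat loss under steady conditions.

Q ≈ 3240 W

Radial resistances (cylindrical: R_cond = ln(r_o/r_i)/(2πkL), R_conv = 1/(h·2πrL)):
R_inner film = 1/(h_i·2πr₁L) = 1/(225×2π×0.095×10.7) = 6.959×10^-4 K/W
R_cast iron pipe wall = ln(105/95)/(2π×50×10.7) = 2.977×10^-5 K/W
R_perlite board = ln(145/105)/(2π×0.0619×10.7) = 0.07756 K/W
R_outer film = 1/(h_o·2πr_oL) = 1/(27.5×2π×0.145×10.7) = 0.00373 K/W
R_total = 0.08202 K/W
Q = ΔT/R_total = 266/0.08202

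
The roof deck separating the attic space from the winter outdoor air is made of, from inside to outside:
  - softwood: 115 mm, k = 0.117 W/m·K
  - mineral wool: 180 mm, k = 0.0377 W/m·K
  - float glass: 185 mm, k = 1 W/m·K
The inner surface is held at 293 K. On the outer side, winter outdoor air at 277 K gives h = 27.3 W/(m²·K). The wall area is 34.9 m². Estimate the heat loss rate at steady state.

Q ≈ 93.4 W

Model the wall as resistances in series:
R_softwood = L/(kA) = 0.115/(0.117×34.9) = 0.02816 K/W
R_mineral wool = L/(kA) = 0.18/(0.0377×34.9) = 0.1368 K/W
R_float glass = L/(kA) = 0.185/(1×34.9) = 0.005301 K/W
R_outer film = 1/(h_o·A) = 1/(27.3×34.9) = 0.00105 K/W
R_total = 0.1713 K/W
Q = ΔT / R_total = 16 / 0.1713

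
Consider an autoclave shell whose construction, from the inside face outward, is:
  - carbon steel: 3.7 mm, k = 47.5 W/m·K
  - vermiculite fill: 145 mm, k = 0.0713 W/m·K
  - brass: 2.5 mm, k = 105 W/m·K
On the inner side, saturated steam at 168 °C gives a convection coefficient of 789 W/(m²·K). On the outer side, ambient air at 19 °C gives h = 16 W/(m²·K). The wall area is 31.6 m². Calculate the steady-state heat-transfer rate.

Thermal resistances in series:
R_inner film = 1/(h_i·A) = 1/(789×31.6) = 4.011×10^-5 K/W
R_carbon steel = L/(kA) = 0.0037/(47.5×31.6) = 2.465×10^-6 K/W
R_vermiculite fill = L/(kA) = 0.145/(0.0713×31.6) = 0.06436 K/W
R_brass = L/(kA) = 0.0025/(105×31.6) = 7.535×10^-7 K/W
R_outer film = 1/(h_o·A) = 1/(16×31.6) = 0.001978 K/W
R_total = 0.06638 K/W
Q = ΔT / R_total = 149 / 0.06638

Q ≈ 2240 W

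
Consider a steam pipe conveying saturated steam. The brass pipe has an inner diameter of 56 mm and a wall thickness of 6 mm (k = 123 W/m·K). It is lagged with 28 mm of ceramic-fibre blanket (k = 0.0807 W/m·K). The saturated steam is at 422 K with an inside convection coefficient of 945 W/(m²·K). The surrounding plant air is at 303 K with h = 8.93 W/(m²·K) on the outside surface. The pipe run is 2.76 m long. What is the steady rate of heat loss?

Radial resistances (cylindrical: R_cond = ln(r_o/r_i)/(2πkL), R_conv = 1/(h·2πrL)):
R_inner film = 1/(h_i·2πr₁L) = 1/(945×2π×0.028×2.76) = 0.002179 K/W
R_brass pipe wall = ln(34/28)/(2π×123×2.76) = 9.102×10^-5 K/W
R_ceramic-fibre blanket = ln(62/34)/(2π×0.0807×2.76) = 0.4293 K/W
R_outer film = 1/(h_o·2πr_oL) = 1/(8.93×2π×0.062×2.76) = 0.1042 K/W
R_total = 0.5357 K/W
Q = ΔT/R_total = 119/0.5357

Q ≈ 222 W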